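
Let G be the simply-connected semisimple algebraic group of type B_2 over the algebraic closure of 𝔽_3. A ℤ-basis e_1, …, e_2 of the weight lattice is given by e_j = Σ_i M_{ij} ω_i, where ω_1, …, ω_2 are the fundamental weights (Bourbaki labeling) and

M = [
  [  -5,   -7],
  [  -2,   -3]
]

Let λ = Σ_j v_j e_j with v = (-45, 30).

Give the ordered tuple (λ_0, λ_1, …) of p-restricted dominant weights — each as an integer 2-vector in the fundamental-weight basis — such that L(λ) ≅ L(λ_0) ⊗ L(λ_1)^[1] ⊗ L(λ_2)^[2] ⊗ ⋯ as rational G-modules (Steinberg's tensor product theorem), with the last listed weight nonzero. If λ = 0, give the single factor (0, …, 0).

((0, 0), (2, 0), (1, 0))

In the fundamental-weight basis, λ has coordinates c = M·v (v = (-45, 30)):
  c_1 = -5*-45 + -7*30 = 15
  c_2 = -2*-45 + -3*30 = 0
Writing each c_i in base p = 3:
  c_1 = 15 = 0·3^0 + 2·3^1 + 1·3^2
  c_2 = 0
Factor λ_0 = (0, 0)
Factor λ_1 = (2, 0)
Factor λ_2 = (1, 0)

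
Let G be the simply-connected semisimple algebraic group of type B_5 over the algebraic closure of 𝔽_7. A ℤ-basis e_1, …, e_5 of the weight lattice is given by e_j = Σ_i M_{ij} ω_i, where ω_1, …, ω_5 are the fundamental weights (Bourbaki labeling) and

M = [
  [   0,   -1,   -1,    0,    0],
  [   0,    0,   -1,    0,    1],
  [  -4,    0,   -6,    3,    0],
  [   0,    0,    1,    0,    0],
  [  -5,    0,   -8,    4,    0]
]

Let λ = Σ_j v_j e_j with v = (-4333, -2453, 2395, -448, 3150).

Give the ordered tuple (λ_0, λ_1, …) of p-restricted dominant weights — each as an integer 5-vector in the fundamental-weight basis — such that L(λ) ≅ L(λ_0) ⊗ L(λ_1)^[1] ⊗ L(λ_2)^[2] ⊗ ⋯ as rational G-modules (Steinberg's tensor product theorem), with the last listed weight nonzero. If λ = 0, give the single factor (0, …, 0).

In the fundamental-weight basis, λ has coordinates c = M·v (v = (-4333, -2453, 2395, -448, 3150)):
  c_1 = (0)·(-4333) + (-1)·(-2453) + (-1)·(2395) + (0)·(-448) + (0)·(3150) = 58
  c_2 = (0)·(-4333) + (0)·(-2453) + (-1)·(2395) + (0)·(-448) + (1)·(3150) = 755
  c_3 = (-4)·(-4333) + (0)·(-2453) + (-6)·(2395) + (3)·(-448) + (0)·(3150) = 1618
  c_4 = (0)·(-4333) + (0)·(-2453) + (1)·(2395) + (0)·(-448) + (0)·(3150) = 2395
  c_5 = (-5)·(-4333) + (0)·(-2453) + (-8)·(2395) + (4)·(-448) + (0)·(3150) = 713
p = 7; digits c_i = Σ_j d_{ij}·7^j, 0 ≤ d_{ij} < 7:
  c_1 = 58 = 2·7^0 + 1·7^1 + 1·7^2
  c_2 = 755 = 6·7^0 + 2·7^1 + 1·7^2 + 2·7^3
  c_3 = 1618 = 1·7^0 + 0·7^1 + 5·7^2 + 4·7^3
  c_4 = 2395 = 1·7^0 + 6·7^1 + 6·7^2 + 6·7^3
  c_5 = 713 = 6·7^0 + 3·7^1 + 0·7^2 + 2·7^3
Factor λ_0 = (2, 6, 1, 1, 6)
Factor λ_1 = (1, 2, 0, 6, 3)
Factor λ_2 = (1, 1, 5, 6, 0)
Factor λ_3 = (0, 2, 4, 6, 2)

((2, 6, 1, 1, 6), (1, 2, 0, 6, 3), (1, 1, 5, 6, 0), (0, 2, 4, 6, 2))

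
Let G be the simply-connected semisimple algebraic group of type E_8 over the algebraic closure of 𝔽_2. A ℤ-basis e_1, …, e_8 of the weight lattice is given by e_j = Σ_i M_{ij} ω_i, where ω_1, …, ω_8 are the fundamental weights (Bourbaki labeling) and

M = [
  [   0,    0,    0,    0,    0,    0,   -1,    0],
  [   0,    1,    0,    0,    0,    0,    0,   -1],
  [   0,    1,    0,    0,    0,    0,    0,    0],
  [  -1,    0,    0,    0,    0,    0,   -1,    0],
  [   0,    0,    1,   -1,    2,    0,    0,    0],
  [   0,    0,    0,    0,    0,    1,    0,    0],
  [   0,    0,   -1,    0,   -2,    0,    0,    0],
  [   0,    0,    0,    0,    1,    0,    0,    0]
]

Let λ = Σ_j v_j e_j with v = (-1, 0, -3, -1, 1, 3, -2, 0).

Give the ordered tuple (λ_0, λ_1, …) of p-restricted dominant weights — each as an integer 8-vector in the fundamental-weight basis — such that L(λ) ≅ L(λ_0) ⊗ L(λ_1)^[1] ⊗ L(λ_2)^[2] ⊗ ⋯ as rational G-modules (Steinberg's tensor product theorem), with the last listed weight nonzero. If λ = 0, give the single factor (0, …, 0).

((0, 0, 0, 1, 0, 1, 1, 1), (1, 0, 0, 1, 0, 1, 0, 0))

Compute c_i = Σ_j M_{ij} v_j with v = (-1, 0, -3, -1, 1, 3, -2, 0):
  c_1 = 0*-1 + 0*0 + 0*-3 + 0*-1 + 0*1 + 0*3 + -1*-2 + 0*0 = 2
  c_2 = 0*-1 + 1*0 + 0*-3 + 0*-1 + 0*1 + 0*3 + 0*-2 + -1*0 = 0
  c_3 = 0*-1 + 1*0 + 0*-3 + 0*-1 + 0*1 + 0*3 + 0*-2 + 0*0 = 0
  c_4 = -1*-1 + 0*0 + 0*-3 + 0*-1 + 0*1 + 0*3 + -1*-2 + 0*0 = 3
  c_5 = 0*-1 + 0*0 + 1*-3 + -1*-1 + 2*1 + 0*3 + 0*-2 + 0*0 = 0
  c_6 = 0*-1 + 0*0 + 0*-3 + 0*-1 + 0*1 + 1*3 + 0*-2 + 0*0 = 3
  c_7 = 0*-1 + 0*0 + -1*-3 + 0*-1 + -2*1 + 0*3 + 0*-2 + 0*0 = 1
  c_8 = 0*-1 + 0*0 + 0*-3 + 0*-1 + 1*1 + 0*3 + 0*-2 + 0*0 = 1
Expand coordinatewise in base 2:
  c_1 = 2 = 0·2^0 + 1·2^1
  c_2 = 0
  c_3 = 0
  c_4 = 3 = 1·2^0 + 1·2^1
  c_5 = 0
  c_6 = 3 = 1·2^0 + 1·2^1
  c_7 = 1 = 1·2^0
  c_8 = 1 = 1·2^0
λ_0 = (0, 0, 0, 1, 0, 1, 1, 1)
λ_1 = (1, 0, 0, 1, 0, 1, 0, 0)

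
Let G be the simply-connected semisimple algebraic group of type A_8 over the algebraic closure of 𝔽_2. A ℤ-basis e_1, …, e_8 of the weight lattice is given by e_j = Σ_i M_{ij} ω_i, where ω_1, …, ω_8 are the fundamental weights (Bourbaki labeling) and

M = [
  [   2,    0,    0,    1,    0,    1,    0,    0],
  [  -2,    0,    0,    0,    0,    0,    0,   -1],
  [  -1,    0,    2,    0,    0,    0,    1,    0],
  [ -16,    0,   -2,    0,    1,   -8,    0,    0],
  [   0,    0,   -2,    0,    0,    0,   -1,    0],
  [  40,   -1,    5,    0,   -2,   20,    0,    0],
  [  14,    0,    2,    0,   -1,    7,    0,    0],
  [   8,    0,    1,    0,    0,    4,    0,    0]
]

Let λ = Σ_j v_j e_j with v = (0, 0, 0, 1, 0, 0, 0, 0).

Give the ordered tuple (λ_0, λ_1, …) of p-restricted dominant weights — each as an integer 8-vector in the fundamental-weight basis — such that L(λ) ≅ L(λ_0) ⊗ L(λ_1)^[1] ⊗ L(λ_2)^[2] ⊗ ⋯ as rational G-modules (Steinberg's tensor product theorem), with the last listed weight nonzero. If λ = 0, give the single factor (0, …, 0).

((1, 0, 0, 0, 0, 0, 0, 0),)

ω-coordinates c = M·v, v = (0, 0, 0, 1, 0, 0, 0, 0):
  c_1 = (2)·(0) + (0)·(0) + (0)·(0) + (1)·(1) + (0)·(0) + (1)·(0) + (0)·(0) + (0)·(0) = 1
  c_2 = (-2)·(0) + (0)·(0) + (0)·(0) + (0)·(1) + (0)·(0) + (0)·(0) + (0)·(0) + (-1)·(0) = 0
  c_3 = (-1)·(0) + (0)·(0) + (2)·(0) + (0)·(1) + (0)·(0) + (0)·(0) + (1)·(0) + (0)·(0) = 0
  c_4 = (-16)·(0) + (0)·(0) + (-2)·(0) + (0)·(1) + (1)·(0) + (-8)·(0) + (0)·(0) + (0)·(0) = 0
  c_5 = (0)·(0) + (0)·(0) + (-2)·(0) + (0)·(1) + (0)·(0) + (0)·(0) + (-1)·(0) + (0)·(0) = 0
  c_6 = (40)·(0) + (-1)·(0) + (5)·(0) + (0)·(1) + (-2)·(0) + (20)·(0) + (0)·(0) + (0)·(0) = 0
  c_7 = (14)·(0) + (0)·(0) + (2)·(0) + (0)·(1) + (-1)·(0) + (7)·(0) + (0)·(0) + (0)·(0) = 0
  c_8 = (8)·(0) + (0)·(0) + (1)·(0) + (0)·(1) + (0)·(0) + (4)·(0) + (0)·(0) + (0)·(0) = 0
Base-2 expansion of each c_i:
  c_1 = 1 = 1·2^0
  c_2 = 0
  c_3 = 0
  c_4 = 0
  c_5 = 0
  c_6 = 0
  c_7 = 0
  c_8 = 0
λ_0 = (1, 0, 0, 0, 0, 0, 0, 0)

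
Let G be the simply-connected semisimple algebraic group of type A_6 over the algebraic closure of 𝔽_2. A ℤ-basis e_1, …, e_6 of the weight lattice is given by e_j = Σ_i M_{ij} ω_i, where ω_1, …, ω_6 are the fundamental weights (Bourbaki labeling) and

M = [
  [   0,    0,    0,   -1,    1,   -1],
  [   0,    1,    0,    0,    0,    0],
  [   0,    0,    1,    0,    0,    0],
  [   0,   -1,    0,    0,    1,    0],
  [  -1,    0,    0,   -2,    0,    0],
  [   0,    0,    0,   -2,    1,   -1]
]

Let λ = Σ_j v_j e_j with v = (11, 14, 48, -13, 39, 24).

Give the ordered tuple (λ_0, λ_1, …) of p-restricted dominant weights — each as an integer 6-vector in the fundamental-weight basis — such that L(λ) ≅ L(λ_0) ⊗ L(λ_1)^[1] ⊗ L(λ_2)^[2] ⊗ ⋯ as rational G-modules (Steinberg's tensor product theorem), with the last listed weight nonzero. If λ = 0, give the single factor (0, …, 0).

Change of basis e → ω: c = M·v where v = (11, 14, 48, -13, 39, 24):
  c_1 = 0·11 + 0·14 + 0·48 + (-1)·(-13) + 1·39 + (-1)·(24) = 28
  c_2 = 0·11 + 1·14 + 0·48 + (0)·(-13) + 0·39 + 0·24 = 14
  c_3 = 0·11 + 0·14 + 1·48 + (0)·(-13) + 0·39 + 0·24 = 48
  c_4 = 0·11 + (-1)·(14) + 0·48 + (0)·(-13) + 1·39 + 0·24 = 25
  c_5 = (-1)·(11) + 0·14 + 0·48 + (-2)·(-13) + 0·39 + 0·24 = 15
  c_6 = 0·11 + 0·14 + 0·48 + (-2)·(-13) + 1·39 + (-1)·(24) = 41
p = 2; digits c_i = Σ_j d_{ij}·2^j, 0 ≤ d_{ij} < 2:
  c_1 = 28 = 0·2^0 + 0·2^1 + 1·2^2 + 1·2^3 + 1·2^4
  c_2 = 14 = 0·2^0 + 1·2^1 + 1·2^2 + 1·2^3
  c_3 = 48 = 0·2^0 + 0·2^1 + 0·2^2 + 0·2^3 + 1·2^4 + 1·2^5
  c_4 = 25 = 1·2^0 + 0·2^1 + 0·2^2 + 1·2^3 + 1·2^4
  c_5 = 15 = 1·2^0 + 1·2^1 + 1·2^2 + 1·2^3
  c_6 = 41 = 1·2^0 + 0·2^1 + 0·2^2 + 1·2^3 + 0·2^4 + 1·2^5
λ_0 = (0, 0, 0, 1, 1, 1)
λ_1 = (0, 1, 0, 0, 1, 0)
λ_2 = (1, 1, 0, 0, 1, 0)
λ_3 = (1, 1, 0, 1, 1, 1)
λ_4 = (1, 0, 1, 1, 0, 0)
λ_5 = (0, 0, 1, 0, 0, 1)

((0, 0, 0, 1, 1, 1), (0, 1, 0, 0, 1, 0), (1, 1, 0, 0, 1, 0), (1, 1, 0, 1, 1, 1), (1, 0, 1, 1, 0, 0), (0, 0, 1, 0, 0, 1))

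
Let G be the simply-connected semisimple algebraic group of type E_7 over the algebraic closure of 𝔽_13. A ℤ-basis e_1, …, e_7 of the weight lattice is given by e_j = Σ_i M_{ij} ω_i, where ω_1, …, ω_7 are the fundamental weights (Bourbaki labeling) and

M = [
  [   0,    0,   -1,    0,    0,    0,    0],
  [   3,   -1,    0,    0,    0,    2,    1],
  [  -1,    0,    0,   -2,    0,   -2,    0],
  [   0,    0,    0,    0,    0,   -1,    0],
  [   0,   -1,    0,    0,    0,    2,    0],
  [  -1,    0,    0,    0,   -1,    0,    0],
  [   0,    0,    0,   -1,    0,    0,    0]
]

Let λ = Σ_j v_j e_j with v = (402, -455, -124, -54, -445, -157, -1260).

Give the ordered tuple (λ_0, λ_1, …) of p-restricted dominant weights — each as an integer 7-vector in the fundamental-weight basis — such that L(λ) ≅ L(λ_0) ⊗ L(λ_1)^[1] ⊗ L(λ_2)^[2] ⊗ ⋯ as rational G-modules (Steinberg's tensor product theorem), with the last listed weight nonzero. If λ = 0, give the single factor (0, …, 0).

((7, 9, 7, 1, 11, 4, 2), (9, 6, 1, 12, 10, 3, 4))

Change of basis e → ω: c = M·v where v = (402, -455, -124, -54, -445, -157, -1260):
  c_1 = 0·402 + (0)·(-455) + (-1)·(-124) + (0)·(-54) + (0)·(-445) + (0)·(-157) + (0)·(-1260) = 124
  c_2 = 3·402 + (-1)·(-455) + (0)·(-124) + (0)·(-54) + (0)·(-445) + (2)·(-157) + (1)·(-1260) = 87
  c_3 = (-1)·(402) + (0)·(-455) + (0)·(-124) + (-2)·(-54) + (0)·(-445) + (-2)·(-157) + (0)·(-1260) = 20
  c_4 = 0·402 + (0)·(-455) + (0)·(-124) + (0)·(-54) + (0)·(-445) + (-1)·(-157) + (0)·(-1260) = 157
  c_5 = 0·402 + (-1)·(-455) + (0)·(-124) + (0)·(-54) + (0)·(-445) + (2)·(-157) + (0)·(-1260) = 141
  c_6 = (-1)·(402) + (0)·(-455) + (0)·(-124) + (0)·(-54) + (-1)·(-445) + (0)·(-157) + (0)·(-1260) = 43
  c_7 = 0·402 + (0)·(-455) + (0)·(-124) + (-1)·(-54) + (0)·(-445) + (0)·(-157) + (0)·(-1260) = 54
p = 13; digits c_i = Σ_j d_{ij}·13^j, 0 ≤ d_{ij} < 13:
  c_1 = 124 = 7·13^0 + 9·13^1
  c_2 = 87 = 9·13^0 + 6·13^1
  c_3 = 20 = 7·13^0 + 1·13^1
  c_4 = 157 = 1·13^0 + 12·13^1
  c_5 = 141 = 11·13^0 + 10·13^1
  c_6 = 43 = 4·13^0 + 3·13^1
  c_7 = 54 = 2·13^0 + 4·13^1
p-restricted factor λ_0 = (7, 9, 7, 1, 11, 4, 2)
p-restricted factor λ_1 = (9, 6, 1, 12, 10, 3, 4)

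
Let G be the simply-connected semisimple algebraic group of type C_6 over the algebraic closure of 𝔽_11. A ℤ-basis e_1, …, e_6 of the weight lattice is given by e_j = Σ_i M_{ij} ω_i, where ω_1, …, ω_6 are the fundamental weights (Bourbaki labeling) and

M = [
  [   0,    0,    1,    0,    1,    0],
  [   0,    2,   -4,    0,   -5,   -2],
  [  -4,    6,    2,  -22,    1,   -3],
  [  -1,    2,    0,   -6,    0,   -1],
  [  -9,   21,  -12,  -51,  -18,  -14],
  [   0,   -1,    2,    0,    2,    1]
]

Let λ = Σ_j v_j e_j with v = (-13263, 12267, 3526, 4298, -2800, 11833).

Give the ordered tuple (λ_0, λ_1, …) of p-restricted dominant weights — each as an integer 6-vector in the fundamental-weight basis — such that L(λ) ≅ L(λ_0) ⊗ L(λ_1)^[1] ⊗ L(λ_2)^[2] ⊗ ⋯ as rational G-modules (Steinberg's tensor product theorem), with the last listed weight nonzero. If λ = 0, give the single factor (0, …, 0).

Change of basis e → ω: c = M·v where v = (-13263, 12267, 3526, 4298, -2800, 11833):
  c_1 = 0*-13263 + 0*12267 + 1*3526 + 0*4298 + 1*-2800 + 0*11833 = 726
  c_2 = 0*-13263 + 2*12267 + -4*3526 + 0*4298 + -5*-2800 + -2*11833 = 764
  c_3 = -4*-13263 + 6*12267 + 2*3526 + -22*4298 + 1*-2800 + -3*11833 = 851
  c_4 = -1*-13263 + 2*12267 + 0*3526 + -6*4298 + 0*-2800 + -1*11833 = 176
  c_5 = -9*-13263 + 21*12267 + -12*3526 + -51*4298 + -18*-2800 + -14*11833 = 202
  c_6 = 0*-13263 + -1*12267 + 2*3526 + 0*4298 + 2*-2800 + 1*11833 = 1018
Writing each c_i in base p = 11:
  c_1 = 726 = 0·11^0 + 0·11^1 + 6·11^2
  c_2 = 764 = 5·11^0 + 3·11^1 + 6·11^2
  c_3 = 851 = 4·11^0 + 0·11^1 + 7·11^2
  c_4 = 176 = 0·11^0 + 5·11^1 + 1·11^2
  c_5 = 202 = 4·11^0 + 7·11^1 + 1·11^2
  c_6 = 1018 = 6·11^0 + 4·11^1 + 8·11^2
Factor λ_0 = (0, 5, 4, 0, 4, 6)
Factor λ_1 = (0, 3, 0, 5, 7, 4)
Factor λ_2 = (6, 6, 7, 1, 1, 8)

((0, 5, 4, 0, 4, 6), (0, 3, 0, 5, 7, 4), (6, 6, 7, 1, 1, 8))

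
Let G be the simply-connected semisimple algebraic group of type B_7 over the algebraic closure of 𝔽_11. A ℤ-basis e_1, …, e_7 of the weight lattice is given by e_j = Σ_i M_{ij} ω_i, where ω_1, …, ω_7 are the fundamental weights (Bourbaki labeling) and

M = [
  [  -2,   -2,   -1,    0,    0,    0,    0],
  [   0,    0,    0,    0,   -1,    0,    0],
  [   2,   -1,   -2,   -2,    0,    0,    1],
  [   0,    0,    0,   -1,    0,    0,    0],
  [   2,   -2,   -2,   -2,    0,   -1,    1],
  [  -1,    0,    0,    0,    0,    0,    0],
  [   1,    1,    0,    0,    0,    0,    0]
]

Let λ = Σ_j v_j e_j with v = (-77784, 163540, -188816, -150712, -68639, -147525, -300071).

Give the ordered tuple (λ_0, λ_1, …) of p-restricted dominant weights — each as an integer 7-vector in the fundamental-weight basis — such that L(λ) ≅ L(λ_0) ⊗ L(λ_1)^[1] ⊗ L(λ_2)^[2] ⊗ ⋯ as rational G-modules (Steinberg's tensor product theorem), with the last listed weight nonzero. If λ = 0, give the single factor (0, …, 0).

((1, 10, 4, 1, 5, 3, 0), (0, 2, 9, 6, 5, 9, 8), (0, 6, 10, 2, 10, 4, 4), (2, 7, 0, 3, 10, 3, 9), (1, 4, 4, 10, 2, 5, 5))

ω-coordinates c = M·v, v = (-77784, 163540, -188816, -150712, -68639, -147525, -300071):
  c_1 = (-2)·(-77784) + (-2)·(163540) + (-1)·(-188816) + (0)·(-150712) + (0)·(-68639) + (0)·(-147525) + (0)·(-300071) = 17304
  c_2 = (0)·(-77784) + 0·163540 + (0)·(-188816) + (0)·(-150712) + (-1)·(-68639) + (0)·(-147525) + (0)·(-300071) = 68639
  c_3 = (2)·(-77784) + (-1)·(163540) + (-2)·(-188816) + (-2)·(-150712) + (0)·(-68639) + (0)·(-147525) + (1)·(-300071) = 59877
  c_4 = (0)·(-77784) + 0·163540 + (0)·(-188816) + (-1)·(-150712) + (0)·(-68639) + (0)·(-147525) + (0)·(-300071) = 150712
  c_5 = (2)·(-77784) + (-2)·(163540) + (-2)·(-188816) + (-2)·(-150712) + (0)·(-68639) + (-1)·(-147525) + (1)·(-300071) = 43862
  c_6 = (-1)·(-77784) + 0·163540 + (0)·(-188816) + (0)·(-150712) + (0)·(-68639) + (0)·(-147525) + (0)·(-300071) = 77784
  c_7 = (1)·(-77784) + 1·163540 + (0)·(-188816) + (0)·(-150712) + (0)·(-68639) + (0)·(-147525) + (0)·(-300071) = 85756
Expand coordinatewise in base 11:
  c_1 = 17304 = 1·11^0 + 0·11^1 + 0·11^2 + 2·11^3 + 1·11^4
  c_2 = 68639 = 10·11^0 + 2·11^1 + 6·11^2 + 7·11^3 + 4·11^4
  c_3 = 59877 = 4·11^0 + 9·11^1 + 10·11^2 + 0·11^3 + 4·11^4
  c_4 = 150712 = 1·11^0 + 6·11^1 + 2·11^2 + 3·11^3 + 10·11^4
  c_5 = 43862 = 5·11^0 + 5·11^1 + 10·11^2 + 10·11^3 + 2·11^4
  c_6 = 77784 = 3·11^0 + 9·11^1 + 4·11^2 + 3·11^3 + 5·11^4
  c_7 = 85756 = 0·11^0 + 8·11^1 + 4·11^2 + 9·11^3 + 5·11^4
p-restricted factor λ_0 = (1, 10, 4, 1, 5, 3, 0)
p-restricted factor λ_1 = (0, 2, 9, 6, 5, 9, 8)
p-restricted factor λ_2 = (0, 6, 10, 2, 10, 4, 4)
p-restricted factor λ_3 = (2, 7, 0, 3, 10, 3, 9)
p-restricted factor λ_4 = (1, 4, 4, 10, 2, 5, 5)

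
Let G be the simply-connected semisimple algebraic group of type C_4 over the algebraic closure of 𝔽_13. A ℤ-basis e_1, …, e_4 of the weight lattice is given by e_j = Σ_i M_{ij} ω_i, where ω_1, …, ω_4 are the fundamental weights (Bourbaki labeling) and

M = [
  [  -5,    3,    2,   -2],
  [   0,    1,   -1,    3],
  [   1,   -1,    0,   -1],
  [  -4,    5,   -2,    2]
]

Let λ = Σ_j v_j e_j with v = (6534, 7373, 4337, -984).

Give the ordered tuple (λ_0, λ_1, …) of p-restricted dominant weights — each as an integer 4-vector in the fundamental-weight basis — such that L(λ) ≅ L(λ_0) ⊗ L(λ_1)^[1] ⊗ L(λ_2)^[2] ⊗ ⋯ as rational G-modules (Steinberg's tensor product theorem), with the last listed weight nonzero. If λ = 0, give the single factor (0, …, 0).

Change of basis e → ω: c = M·v where v = (6534, 7373, 4337, -984):
  c_1 = (-5)·(6534) + 3·7373 + 2·4337 + (-2)·(-984) = 91
  c_2 = 0·6534 + 1·7373 + (-1)·(4337) + (3)·(-984) = 84
  c_3 = 1·6534 + (-1)·(7373) + 0·4337 + (-1)·(-984) = 145
  c_4 = (-4)·(6534) + 5·7373 + (-2)·(4337) + (2)·(-984) = 87
Expand coordinatewise in base 13:
  c_1 = 91 = 0·13^0 + 7·13^1
  c_2 = 84 = 6·13^0 + 6·13^1
  c_3 = 145 = 2·13^0 + 11·13^1
  c_4 = 87 = 9·13^0 + 6·13^1
p-restricted factor λ_0 = (0, 6, 2, 9)
p-restricted factor λ_1 = (7, 6, 11, 6)

((0, 6, 2, 9), (7, 6, 11, 6))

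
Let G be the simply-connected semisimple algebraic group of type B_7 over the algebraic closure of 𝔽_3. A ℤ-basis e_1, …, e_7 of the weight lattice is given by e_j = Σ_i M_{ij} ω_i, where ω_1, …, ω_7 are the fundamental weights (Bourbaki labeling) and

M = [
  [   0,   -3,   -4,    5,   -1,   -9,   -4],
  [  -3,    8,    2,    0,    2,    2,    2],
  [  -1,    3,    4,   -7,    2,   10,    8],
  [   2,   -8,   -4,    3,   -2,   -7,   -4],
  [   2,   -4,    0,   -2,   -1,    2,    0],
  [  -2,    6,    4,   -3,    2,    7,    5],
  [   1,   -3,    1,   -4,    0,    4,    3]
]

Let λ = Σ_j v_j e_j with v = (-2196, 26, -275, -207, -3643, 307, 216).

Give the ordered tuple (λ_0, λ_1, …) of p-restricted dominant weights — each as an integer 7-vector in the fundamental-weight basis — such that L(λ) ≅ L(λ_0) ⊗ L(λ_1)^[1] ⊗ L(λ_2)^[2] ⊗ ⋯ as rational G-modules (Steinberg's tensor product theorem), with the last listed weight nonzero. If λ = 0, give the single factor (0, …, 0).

((0, 0, 0, 2, 1, 0, 2), (1, 2, 0, 2, 1, 1, 0), (0, 0, 0, 1, 1, 1, 2), (0, 0, 2, 2, 0, 0, 2), (0, 0, 1, 1, 2, 0, 1))

Converting to the ω-basis (c_i = row i of M dotted with v = (-2196, 26, -275, -207, -3643, 307, 216)):
  c_1 = (0)·(-2196) + (-3)·(26) + (-4)·(-275) + (5)·(-207) + (-1)·(-3643) + (-9)·(307) + (-4)·(216) = 3
  c_2 = (-3)·(-2196) + (8)·(26) + (2)·(-275) + (0)·(-207) + (2)·(-3643) + (2)·(307) + (2)·(216) = 6
  c_3 = (-1)·(-2196) + (3)·(26) + (4)·(-275) + (-7)·(-207) + (2)·(-3643) + (10)·(307) + (8)·(216) = 135
  c_4 = (2)·(-2196) + (-8)·(26) + (-4)·(-275) + (3)·(-207) + (-2)·(-3643) + (-7)·(307) + (-4)·(216) = 152
  c_5 = (2)·(-2196) + (-4)·(26) + (0)·(-275) + (-2)·(-207) + (-1)·(-3643) + (2)·(307) + (0)·(216) = 175
  c_6 = (-2)·(-2196) + (6)·(26) + (4)·(-275) + (-3)·(-207) + (2)·(-3643) + (7)·(307) + (5)·(216) = 12
  c_7 = (1)·(-2196) + (-3)·(26) + (1)·(-275) + (-4)·(-207) + (0)·(-3643) + (4)·(307) + (3)·(216) = 155
Expand coordinatewise in base 3:
  c_1 = 3 = 0·3^0 + 1·3^1
  c_2 = 6 = 0·3^0 + 2·3^1
  c_3 = 135 = 0·3^0 + 0·3^1 + 0·3^2 + 2·3^3 + 1·3^4
  c_4 = 152 = 2·3^0 + 2·3^1 + 1·3^2 + 2·3^3 + 1·3^4
  c_5 = 175 = 1·3^0 + 1·3^1 + 1·3^2 + 0·3^3 + 2·3^4
  c_6 = 12 = 0·3^0 + 1·3^1 + 1·3^2
  c_7 = 155 = 2·3^0 + 0·3^1 + 2·3^2 + 2·3^3 + 1·3^4
λ_0 = (0, 0, 0, 2, 1, 0, 2)
λ_1 = (1, 2, 0, 2, 1, 1, 0)
λ_2 = (0, 0, 0, 1, 1, 1, 2)
λ_3 = (0, 0, 2, 2, 0, 0, 2)
λ_4 = (0, 0, 1, 1, 2, 0, 1)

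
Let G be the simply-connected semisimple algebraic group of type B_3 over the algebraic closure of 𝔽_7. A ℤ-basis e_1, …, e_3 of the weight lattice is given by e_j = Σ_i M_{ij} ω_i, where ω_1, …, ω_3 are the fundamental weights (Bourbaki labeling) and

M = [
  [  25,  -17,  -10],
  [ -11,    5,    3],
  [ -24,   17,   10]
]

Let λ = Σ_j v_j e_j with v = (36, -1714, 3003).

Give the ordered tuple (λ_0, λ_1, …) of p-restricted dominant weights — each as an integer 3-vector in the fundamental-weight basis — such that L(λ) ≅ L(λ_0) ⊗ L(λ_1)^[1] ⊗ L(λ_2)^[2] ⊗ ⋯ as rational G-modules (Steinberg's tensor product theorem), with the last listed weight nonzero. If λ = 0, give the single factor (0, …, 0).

Converting to the ω-basis (c_i = row i of M dotted with v = (36, -1714, 3003)):
  c_1 = 25*36 + -17*-1714 + -10*3003 = 8
  c_2 = -11*36 + 5*-1714 + 3*3003 = 43
  c_3 = -24*36 + 17*-1714 + 10*3003 = 28
Expand coordinatewise in base 7:
  c_1 = 8 = 1·7^0 + 1·7^1
  c_2 = 43 = 1·7^0 + 6·7^1
  c_3 = 28 = 0·7^0 + 4·7^1
λ_0 = (1, 1, 0)
λ_1 = (1, 6, 4)

((1, 1, 0), (1, 6, 4))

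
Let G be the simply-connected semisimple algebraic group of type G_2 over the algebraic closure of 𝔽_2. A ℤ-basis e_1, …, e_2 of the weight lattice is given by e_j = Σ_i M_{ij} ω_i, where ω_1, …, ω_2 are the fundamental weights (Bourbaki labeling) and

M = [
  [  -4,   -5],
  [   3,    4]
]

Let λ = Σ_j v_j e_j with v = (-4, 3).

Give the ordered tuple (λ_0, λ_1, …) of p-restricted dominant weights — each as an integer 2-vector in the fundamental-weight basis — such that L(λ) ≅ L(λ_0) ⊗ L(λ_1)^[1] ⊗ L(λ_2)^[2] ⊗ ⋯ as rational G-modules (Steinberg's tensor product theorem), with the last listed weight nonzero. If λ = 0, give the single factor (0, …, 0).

((1, 0),)

In the fundamental-weight basis, λ has coordinates c = M·v (v = (-4, 3)):
  c_1 = (-4)·(-4) + (-5)·(3) = 1
  c_2 = (3)·(-4) + 4·3 = 0
Expand coordinatewise in base 2:
  c_1 = 1 = 1·2^0
  c_2 = 0
p-restricted factor λ_0 = (1, 0)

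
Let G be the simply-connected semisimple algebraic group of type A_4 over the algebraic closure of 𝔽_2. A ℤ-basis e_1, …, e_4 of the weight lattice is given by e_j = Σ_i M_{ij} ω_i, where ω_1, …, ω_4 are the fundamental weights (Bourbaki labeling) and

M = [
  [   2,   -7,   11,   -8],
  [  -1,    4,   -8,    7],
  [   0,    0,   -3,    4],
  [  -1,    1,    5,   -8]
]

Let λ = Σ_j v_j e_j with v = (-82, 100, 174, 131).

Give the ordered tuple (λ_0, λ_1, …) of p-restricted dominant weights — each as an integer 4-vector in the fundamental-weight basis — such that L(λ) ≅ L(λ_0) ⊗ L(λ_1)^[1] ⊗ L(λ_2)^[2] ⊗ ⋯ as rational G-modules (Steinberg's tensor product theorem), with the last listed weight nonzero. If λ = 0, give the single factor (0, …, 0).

((0, 1, 0, 0), (1, 1, 1, 0), (0, 1, 0, 1))

ω-coordinates c = M·v, v = (-82, 100, 174, 131):
  c_1 = (2)·(-82) + (-7)·(100) + 11·174 + (-8)·(131) = 2
  c_2 = (-1)·(-82) + 4·100 + (-8)·(174) + 7·131 = 7
  c_3 = (0)·(-82) + 0·100 + (-3)·(174) + 4·131 = 2
  c_4 = (-1)·(-82) + 1·100 + 5·174 + (-8)·(131) = 4
Base-2 expansion of each c_i:
  c_1 = 2 = 0·2^0 + 1·2^1
  c_2 = 7 = 1·2^0 + 1·2^1 + 1·2^2
  c_3 = 2 = 0·2^0 + 1·2^1
  c_4 = 4 = 0·2^0 + 0·2^1 + 1·2^2
p-restricted factor λ_0 = (0, 1, 0, 0)
p-restricted factor λ_1 = (1, 1, 1, 0)
p-restricted factor λ_2 = (0, 1, 0, 1)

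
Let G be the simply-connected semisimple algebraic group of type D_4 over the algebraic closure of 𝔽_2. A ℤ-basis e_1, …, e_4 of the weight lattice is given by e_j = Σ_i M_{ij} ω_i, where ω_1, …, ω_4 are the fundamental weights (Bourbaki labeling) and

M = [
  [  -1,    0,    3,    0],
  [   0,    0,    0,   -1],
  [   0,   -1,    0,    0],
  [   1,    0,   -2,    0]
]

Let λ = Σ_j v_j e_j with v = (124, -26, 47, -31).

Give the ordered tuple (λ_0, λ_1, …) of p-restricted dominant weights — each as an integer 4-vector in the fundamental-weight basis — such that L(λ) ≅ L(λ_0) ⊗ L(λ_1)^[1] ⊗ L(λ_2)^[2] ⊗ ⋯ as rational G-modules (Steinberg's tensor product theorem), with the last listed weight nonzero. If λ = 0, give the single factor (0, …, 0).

ω-coordinates c = M·v, v = (124, -26, 47, -31):
  c_1 = (-1)·(124) + (0)·(-26) + (3)·(47) + (0)·(-31) = 17
  c_2 = (0)·(124) + (0)·(-26) + (0)·(47) + (-1)·(-31) = 31
  c_3 = (0)·(124) + (-1)·(-26) + (0)·(47) + (0)·(-31) = 26
  c_4 = (1)·(124) + (0)·(-26) + (-2)·(47) + (0)·(-31) = 30
Base-2 expansion of each c_i:
  c_1 = 17 = 1·2^0 + 0·2^1 + 0·2^2 + 0·2^3 + 1·2^4
  c_2 = 31 = 1·2^0 + 1·2^1 + 1·2^2 + 1·2^3 + 1·2^4
  c_3 = 26 = 0·2^0 + 1·2^1 + 0·2^2 + 1·2^3 + 1·2^4
  c_4 = 30 = 0·2^0 + 1·2^1 + 1·2^2 + 1·2^3 + 1·2^4
λ_0 = (1, 1, 0, 0)
λ_1 = (0, 1, 1, 1)
λ_2 = (0, 1, 0, 1)
λ_3 = (0, 1, 1, 1)
λ_4 = (1, 1, 1, 1)

((1, 1, 0, 0), (0, 1, 1, 1), (0, 1, 0, 1), (0, 1, 1, 1), (1, 1, 1, 1))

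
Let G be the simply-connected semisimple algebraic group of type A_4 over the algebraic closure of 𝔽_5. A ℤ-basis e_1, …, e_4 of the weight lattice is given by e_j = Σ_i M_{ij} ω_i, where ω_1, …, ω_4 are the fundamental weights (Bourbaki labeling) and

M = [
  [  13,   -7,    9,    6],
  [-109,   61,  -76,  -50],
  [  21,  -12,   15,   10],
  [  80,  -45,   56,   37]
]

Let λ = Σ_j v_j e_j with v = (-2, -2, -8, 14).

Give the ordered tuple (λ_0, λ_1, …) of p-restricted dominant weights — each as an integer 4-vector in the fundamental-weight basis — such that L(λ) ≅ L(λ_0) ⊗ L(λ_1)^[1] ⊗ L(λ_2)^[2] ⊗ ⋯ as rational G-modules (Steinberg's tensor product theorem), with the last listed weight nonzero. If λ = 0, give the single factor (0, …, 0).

In the fundamental-weight basis, λ has coordinates c = M·v (v = (-2, -2, -8, 14)):
  c_1 = (13)·(-2) + (-7)·(-2) + (9)·(-8) + 6·14 = 0
  c_2 = (-109)·(-2) + (61)·(-2) + (-76)·(-8) + (-50)·(14) = 4
  c_3 = (21)·(-2) + (-12)·(-2) + (15)·(-8) + 10·14 = 2
  c_4 = (80)·(-2) + (-45)·(-2) + (56)·(-8) + 37·14 = 0
Writing each c_i in base p = 5:
  c_1 = 0
  c_2 = 4 = 4·5^0
  c_3 = 2 = 2·5^0
  c_4 = 0
λ_0 = (0, 4, 2, 0)

((0, 4, 2, 0),)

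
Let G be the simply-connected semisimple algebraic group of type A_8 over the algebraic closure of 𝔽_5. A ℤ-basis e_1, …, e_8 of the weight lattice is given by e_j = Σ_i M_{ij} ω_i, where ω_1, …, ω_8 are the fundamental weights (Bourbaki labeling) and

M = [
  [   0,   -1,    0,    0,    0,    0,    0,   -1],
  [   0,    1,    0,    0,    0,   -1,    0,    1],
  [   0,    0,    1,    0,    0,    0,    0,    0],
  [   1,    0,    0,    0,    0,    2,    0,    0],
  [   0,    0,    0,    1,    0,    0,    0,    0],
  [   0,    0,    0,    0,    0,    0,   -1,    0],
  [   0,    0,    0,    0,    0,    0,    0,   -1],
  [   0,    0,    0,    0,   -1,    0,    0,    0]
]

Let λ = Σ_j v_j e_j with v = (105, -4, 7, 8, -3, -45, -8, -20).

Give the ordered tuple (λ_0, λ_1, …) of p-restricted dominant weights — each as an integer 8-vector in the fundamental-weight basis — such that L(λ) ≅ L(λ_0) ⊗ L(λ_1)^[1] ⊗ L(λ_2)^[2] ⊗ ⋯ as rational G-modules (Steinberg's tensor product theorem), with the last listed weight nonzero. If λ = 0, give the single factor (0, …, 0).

((4, 1, 2, 0, 3, 3, 0, 3), (4, 4, 1, 3, 1, 1, 4, 0))

Converting to the ω-basis (c_i = row i of M dotted with v = (105, -4, 7, 8, -3, -45, -8, -20)):
  c_1 = 0·105 + (-1)·(-4) + 0·7 + 0·8 + (0)·(-3) + (0)·(-45) + (0)·(-8) + (-1)·(-20) = 24
  c_2 = 0·105 + (1)·(-4) + 0·7 + 0·8 + (0)·(-3) + (-1)·(-45) + (0)·(-8) + (1)·(-20) = 21
  c_3 = 0·105 + (0)·(-4) + 1·7 + 0·8 + (0)·(-3) + (0)·(-45) + (0)·(-8) + (0)·(-20) = 7
  c_4 = 1·105 + (0)·(-4) + 0·7 + 0·8 + (0)·(-3) + (2)·(-45) + (0)·(-8) + (0)·(-20) = 15
  c_5 = 0·105 + (0)·(-4) + 0·7 + 1·8 + (0)·(-3) + (0)·(-45) + (0)·(-8) + (0)·(-20) = 8
  c_6 = 0·105 + (0)·(-4) + 0·7 + 0·8 + (0)·(-3) + (0)·(-45) + (-1)·(-8) + (0)·(-20) = 8
  c_7 = 0·105 + (0)·(-4) + 0·7 + 0·8 + (0)·(-3) + (0)·(-45) + (0)·(-8) + (-1)·(-20) = 20
  c_8 = 0·105 + (0)·(-4) + 0·7 + 0·8 + (-1)·(-3) + (0)·(-45) + (0)·(-8) + (0)·(-20) = 3
Expand coordinatewise in base 5:
  c_1 = 24 = 4·5^0 + 4·5^1
  c_2 = 21 = 1·5^0 + 4·5^1
  c_3 = 7 = 2·5^0 + 1·5^1
  c_4 = 15 = 0·5^0 + 3·5^1
  c_5 = 8 = 3·5^0 + 1·5^1
  c_6 = 8 = 3·5^0 + 1·5^1
  c_7 = 20 = 0·5^0 + 4·5^1
  c_8 = 3 = 3·5^0
Factor λ_0 = (4, 1, 2, 0, 3, 3, 0, 3)
Factor λ_1 = (4, 4, 1, 3, 1, 1, 4, 0)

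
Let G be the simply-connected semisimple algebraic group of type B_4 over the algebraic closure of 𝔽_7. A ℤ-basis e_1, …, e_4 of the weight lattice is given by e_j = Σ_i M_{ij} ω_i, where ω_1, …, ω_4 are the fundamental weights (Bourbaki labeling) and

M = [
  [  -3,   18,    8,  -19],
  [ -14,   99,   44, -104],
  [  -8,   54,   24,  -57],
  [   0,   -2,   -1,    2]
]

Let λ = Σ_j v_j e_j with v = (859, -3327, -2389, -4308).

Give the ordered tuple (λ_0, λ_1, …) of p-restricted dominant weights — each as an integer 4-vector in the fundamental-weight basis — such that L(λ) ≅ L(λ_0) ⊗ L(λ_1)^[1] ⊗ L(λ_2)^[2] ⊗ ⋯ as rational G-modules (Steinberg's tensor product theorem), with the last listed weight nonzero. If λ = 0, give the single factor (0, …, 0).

((4, 5, 3, 0), (4, 6, 3, 5), (5, 2, 6, 1), (0, 4, 4, 1))

ω-coordinates c = M·v, v = (859, -3327, -2389, -4308):
  c_1 = (-3)·(859) + (18)·(-3327) + (8)·(-2389) + (-19)·(-4308) = 277
  c_2 = (-14)·(859) + (99)·(-3327) + (44)·(-2389) + (-104)·(-4308) = 1517
  c_3 = (-8)·(859) + (54)·(-3327) + (24)·(-2389) + (-57)·(-4308) = 1690
  c_4 = 0·859 + (-2)·(-3327) + (-1)·(-2389) + (2)·(-4308) = 427
Base-7 expansion of each c_i:
  c_1 = 277 = 4·7^0 + 4·7^1 + 5·7^2
  c_2 = 1517 = 5·7^0 + 6·7^1 + 2·7^2 + 4·7^3
  c_3 = 1690 = 3·7^0 + 3·7^1 + 6·7^2 + 4·7^3
  c_4 = 427 = 0·7^0 + 5·7^1 + 1·7^2 + 1·7^3
p-restricted factor λ_0 = (4, 5, 3, 0)
p-restricted factor λ_1 = (4, 6, 3, 5)
p-restricted factor λ_2 = (5, 2, 6, 1)
p-restricted factor λ_3 = (0, 4, 4, 1)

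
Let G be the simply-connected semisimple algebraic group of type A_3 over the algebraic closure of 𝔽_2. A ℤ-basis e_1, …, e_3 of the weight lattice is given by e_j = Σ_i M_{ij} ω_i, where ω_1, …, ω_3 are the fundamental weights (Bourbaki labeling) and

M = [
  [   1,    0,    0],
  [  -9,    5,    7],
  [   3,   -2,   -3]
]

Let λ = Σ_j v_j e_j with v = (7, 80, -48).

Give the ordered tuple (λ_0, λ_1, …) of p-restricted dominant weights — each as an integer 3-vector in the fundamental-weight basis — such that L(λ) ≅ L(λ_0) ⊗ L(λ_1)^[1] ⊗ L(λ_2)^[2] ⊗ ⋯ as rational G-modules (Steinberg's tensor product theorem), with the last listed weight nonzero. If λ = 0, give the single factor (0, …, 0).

ω-coordinates c = M·v, v = (7, 80, -48):
  c_1 = 1·7 + 0·80 + (0)·(-48) = 7
  c_2 = (-9)·(7) + 5·80 + (7)·(-48) = 1
  c_3 = 3·7 + (-2)·(80) + (-3)·(-48) = 5
Expand coordinatewise in base 2:
  c_1 = 7 = 1·2^0 + 1·2^1 + 1·2^2
  c_2 = 1 = 1·2^0
  c_3 = 5 = 1·2^0 + 0·2^1 + 1·2^2
p-restricted factor λ_0 = (1, 1, 1)
p-restricted factor λ_1 = (1, 0, 0)
p-restricted factor λ_2 = (1, 0, 1)

((1, 1, 1), (1, 0, 0), (1, 0, 1))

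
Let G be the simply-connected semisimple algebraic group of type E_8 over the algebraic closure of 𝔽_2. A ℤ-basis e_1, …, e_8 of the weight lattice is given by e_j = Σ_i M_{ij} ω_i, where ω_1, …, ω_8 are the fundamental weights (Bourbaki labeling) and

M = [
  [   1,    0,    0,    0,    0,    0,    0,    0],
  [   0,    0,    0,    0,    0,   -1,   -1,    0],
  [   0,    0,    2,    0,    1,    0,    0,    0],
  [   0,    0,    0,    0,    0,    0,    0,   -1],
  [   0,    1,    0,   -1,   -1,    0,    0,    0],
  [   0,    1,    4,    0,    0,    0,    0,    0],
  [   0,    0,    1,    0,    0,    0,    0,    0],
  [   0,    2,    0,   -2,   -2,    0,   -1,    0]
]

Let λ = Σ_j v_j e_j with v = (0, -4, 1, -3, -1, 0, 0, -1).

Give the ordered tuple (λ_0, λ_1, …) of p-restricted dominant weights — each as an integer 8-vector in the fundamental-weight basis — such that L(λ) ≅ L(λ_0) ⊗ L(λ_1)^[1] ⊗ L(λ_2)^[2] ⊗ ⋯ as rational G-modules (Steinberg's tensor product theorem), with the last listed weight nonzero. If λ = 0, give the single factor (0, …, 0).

((0, 0, 1, 1, 0, 0, 1, 0),)

Compute c_i = Σ_j M_{ij} v_j with v = (0, -4, 1, -3, -1, 0, 0, -1):
  c_1 = (1)·(0) + (0)·(-4) + (0)·(1) + (0)·(-3) + (0)·(-1) + (0)·(0) + (0)·(0) + (0)·(-1) = 0
  c_2 = (0)·(0) + (0)·(-4) + (0)·(1) + (0)·(-3) + (0)·(-1) + (-1)·(0) + (-1)·(0) + (0)·(-1) = 0
  c_3 = (0)·(0) + (0)·(-4) + (2)·(1) + (0)·(-3) + (1)·(-1) + (0)·(0) + (0)·(0) + (0)·(-1) = 1
  c_4 = (0)·(0) + (0)·(-4) + (0)·(1) + (0)·(-3) + (0)·(-1) + (0)·(0) + (0)·(0) + (-1)·(-1) = 1
  c_5 = (0)·(0) + (1)·(-4) + (0)·(1) + (-1)·(-3) + (-1)·(-1) + (0)·(0) + (0)·(0) + (0)·(-1) = 0
  c_6 = (0)·(0) + (1)·(-4) + (4)·(1) + (0)·(-3) + (0)·(-1) + (0)·(0) + (0)·(0) + (0)·(-1) = 0
  c_7 = (0)·(0) + (0)·(-4) + (1)·(1) + (0)·(-3) + (0)·(-1) + (0)·(0) + (0)·(0) + (0)·(-1) = 1
  c_8 = (0)·(0) + (2)·(-4) + (0)·(1) + (-2)·(-3) + (-2)·(-1) + (0)·(0) + (-1)·(0) + (0)·(-1) = 0
Base-2 expansion of each c_i:
  c_1 = 0
  c_2 = 0
  c_3 = 1 = 1·2^0
  c_4 = 1 = 1·2^0
  c_5 = 0
  c_6 = 0
  c_7 = 1 = 1·2^0
  c_8 = 0
λ_0 = (0, 0, 1, 1, 0, 0, 1, 0)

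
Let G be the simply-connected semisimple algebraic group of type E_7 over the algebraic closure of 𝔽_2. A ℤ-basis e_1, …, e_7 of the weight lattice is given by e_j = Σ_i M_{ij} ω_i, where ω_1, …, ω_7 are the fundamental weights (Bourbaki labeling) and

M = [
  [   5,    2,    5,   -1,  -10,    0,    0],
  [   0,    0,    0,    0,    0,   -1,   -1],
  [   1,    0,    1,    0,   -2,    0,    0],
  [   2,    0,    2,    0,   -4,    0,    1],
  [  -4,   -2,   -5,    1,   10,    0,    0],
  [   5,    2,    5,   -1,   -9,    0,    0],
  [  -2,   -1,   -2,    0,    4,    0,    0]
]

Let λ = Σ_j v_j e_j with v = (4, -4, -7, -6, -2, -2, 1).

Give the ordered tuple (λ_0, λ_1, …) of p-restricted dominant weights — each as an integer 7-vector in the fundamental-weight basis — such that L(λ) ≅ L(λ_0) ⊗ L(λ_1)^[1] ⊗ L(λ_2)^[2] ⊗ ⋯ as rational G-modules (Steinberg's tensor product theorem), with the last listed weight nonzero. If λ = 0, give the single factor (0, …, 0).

Change of basis e → ω: c = M·v where v = (4, -4, -7, -6, -2, -2, 1):
  c_1 = 5*4 + 2*-4 + 5*-7 + -1*-6 + -10*-2 + 0*-2 + 0*1 = 3
  c_2 = 0*4 + 0*-4 + 0*-7 + 0*-6 + 0*-2 + -1*-2 + -1*1 = 1
  c_3 = 1*4 + 0*-4 + 1*-7 + 0*-6 + -2*-2 + 0*-2 + 0*1 = 1
  c_4 = 2*4 + 0*-4 + 2*-7 + 0*-6 + -4*-2 + 0*-2 + 1*1 = 3
  c_5 = -4*4 + -2*-4 + -5*-7 + 1*-6 + 10*-2 + 0*-2 + 0*1 = 1
  c_6 = 5*4 + 2*-4 + 5*-7 + -1*-6 + -9*-2 + 0*-2 + 0*1 = 1
  c_7 = -2*4 + -1*-4 + -2*-7 + 0*-6 + 4*-2 + 0*-2 + 0*1 = 2
Base-2 expansion of each c_i:
  c_1 = 3 = 1·2^0 + 1·2^1
  c_2 = 1 = 1·2^0
  c_3 = 1 = 1·2^0
  c_4 = 3 = 1·2^0 + 1·2^1
  c_5 = 1 = 1·2^0
  c_6 = 1 = 1·2^0
  c_7 = 2 = 0·2^0 + 1·2^1
λ_0 = (1, 1, 1, 1, 1, 1, 0)
λ_1 = (1, 0, 0, 1, 0, 0, 1)

((1, 1, 1, 1, 1, 1, 0), (1, 0, 0, 1, 0, 0, 1))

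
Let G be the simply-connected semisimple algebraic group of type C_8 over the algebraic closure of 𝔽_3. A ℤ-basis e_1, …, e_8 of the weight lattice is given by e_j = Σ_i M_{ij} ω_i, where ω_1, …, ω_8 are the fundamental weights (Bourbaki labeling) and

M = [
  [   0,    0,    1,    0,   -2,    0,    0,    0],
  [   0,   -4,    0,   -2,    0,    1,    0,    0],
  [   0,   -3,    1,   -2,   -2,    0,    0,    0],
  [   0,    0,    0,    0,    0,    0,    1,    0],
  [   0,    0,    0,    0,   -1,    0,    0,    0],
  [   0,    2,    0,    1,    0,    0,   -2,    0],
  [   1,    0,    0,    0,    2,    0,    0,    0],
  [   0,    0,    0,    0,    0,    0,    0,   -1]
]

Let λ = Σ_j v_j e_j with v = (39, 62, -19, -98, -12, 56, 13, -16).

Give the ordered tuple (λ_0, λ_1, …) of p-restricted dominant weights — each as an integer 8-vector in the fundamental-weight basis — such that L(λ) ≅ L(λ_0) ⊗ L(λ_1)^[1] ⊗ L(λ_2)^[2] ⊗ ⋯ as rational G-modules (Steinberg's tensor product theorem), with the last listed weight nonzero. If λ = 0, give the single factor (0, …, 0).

((2, 1, 0, 1, 0, 0, 0, 1), (1, 1, 2, 1, 1, 0, 2, 2), (0, 0, 1, 1, 1, 0, 1, 1))

ω-coordinates c = M·v, v = (39, 62, -19, -98, -12, 56, 13, -16):
  c_1 = 0*39 + 0*62 + 1*-19 + 0*-98 + -2*-12 + 0*56 + 0*13 + 0*-16 = 5
  c_2 = 0*39 + -4*62 + 0*-19 + -2*-98 + 0*-12 + 1*56 + 0*13 + 0*-16 = 4
  c_3 = 0*39 + -3*62 + 1*-19 + -2*-98 + -2*-12 + 0*56 + 0*13 + 0*-16 = 15
  c_4 = 0*39 + 0*62 + 0*-19 + 0*-98 + 0*-12 + 0*56 + 1*13 + 0*-16 = 13
  c_5 = 0*39 + 0*62 + 0*-19 + 0*-98 + -1*-12 + 0*56 + 0*13 + 0*-16 = 12
  c_6 = 0*39 + 2*62 + 0*-19 + 1*-98 + 0*-12 + 0*56 + -2*13 + 0*-16 = 0
  c_7 = 1*39 + 0*62 + 0*-19 + 0*-98 + 2*-12 + 0*56 + 0*13 + 0*-16 = 15
  c_8 = 0*39 + 0*62 + 0*-19 + 0*-98 + 0*-12 + 0*56 + 0*13 + -1*-16 = 16
Base-3 expansion of each c_i:
  c_1 = 5 = 2·3^0 + 1·3^1
  c_2 = 4 = 1·3^0 + 1·3^1
  c_3 = 15 = 0·3^0 + 2·3^1 + 1·3^2
  c_4 = 13 = 1·3^0 + 1·3^1 + 1·3^2
  c_5 = 12 = 0·3^0 + 1·3^1 + 1·3^2
  c_6 = 0
  c_7 = 15 = 0·3^0 + 2·3^1 + 1·3^2
  c_8 = 16 = 1·3^0 + 2·3^1 + 1·3^2
Factor λ_0 = (2, 1, 0, 1, 0, 0, 0, 1)
Factor λ_1 = (1, 1, 2, 1, 1, 0, 2, 2)
Factor λ_2 = (0, 0, 1, 1, 1, 0, 1, 1)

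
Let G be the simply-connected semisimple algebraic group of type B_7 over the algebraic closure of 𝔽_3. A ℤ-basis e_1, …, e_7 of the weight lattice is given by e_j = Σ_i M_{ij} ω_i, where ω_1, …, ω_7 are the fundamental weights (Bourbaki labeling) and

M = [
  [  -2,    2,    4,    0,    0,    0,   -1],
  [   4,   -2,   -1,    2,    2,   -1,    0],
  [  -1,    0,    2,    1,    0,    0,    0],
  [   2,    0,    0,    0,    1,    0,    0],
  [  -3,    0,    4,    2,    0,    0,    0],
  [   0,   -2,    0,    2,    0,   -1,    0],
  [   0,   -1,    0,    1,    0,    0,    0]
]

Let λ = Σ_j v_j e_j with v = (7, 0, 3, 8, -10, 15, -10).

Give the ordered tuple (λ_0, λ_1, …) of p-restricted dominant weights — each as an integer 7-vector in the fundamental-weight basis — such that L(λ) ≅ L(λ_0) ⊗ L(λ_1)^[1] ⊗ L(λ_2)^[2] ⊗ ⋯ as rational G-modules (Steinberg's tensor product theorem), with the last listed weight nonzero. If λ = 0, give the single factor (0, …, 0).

In the fundamental-weight basis, λ has coordinates c = M·v (v = (7, 0, 3, 8, -10, 15, -10)):
  c_1 = -2*7 + 2*0 + 4*3 + 0*8 + 0*-10 + 0*15 + -1*-10 = 8
  c_2 = 4*7 + -2*0 + -1*3 + 2*8 + 2*-10 + -1*15 + 0*-10 = 6
  c_3 = -1*7 + 0*0 + 2*3 + 1*8 + 0*-10 + 0*15 + 0*-10 = 7
  c_4 = 2*7 + 0*0 + 0*3 + 0*8 + 1*-10 + 0*15 + 0*-10 = 4
  c_5 = -3*7 + 0*0 + 4*3 + 2*8 + 0*-10 + 0*15 + 0*-10 = 7
  c_6 = 0*7 + -2*0 + 0*3 + 2*8 + 0*-10 + -1*15 + 0*-10 = 1
  c_7 = 0*7 + -1*0 + 0*3 + 1*8 + 0*-10 + 0*15 + 0*-10 = 8
Base-3 expansion of each c_i:
  c_1 = 8 = 2·3^0 + 2·3^1
  c_2 = 6 = 0·3^0 + 2·3^1
  c_3 = 7 = 1·3^0 + 2·3^1
  c_4 = 4 = 1·3^0 + 1·3^1
  c_5 = 7 = 1·3^0 + 2·3^1
  c_6 = 1 = 1·3^0
  c_7 = 8 = 2·3^0 + 2·3^1
λ_0 = (2, 0, 1, 1, 1, 1, 2)
λ_1 = (2, 2, 2, 1, 2, 0, 2)

((2, 0, 1, 1, 1, 1, 2), (2, 2, 2, 1, 2, 0, 2))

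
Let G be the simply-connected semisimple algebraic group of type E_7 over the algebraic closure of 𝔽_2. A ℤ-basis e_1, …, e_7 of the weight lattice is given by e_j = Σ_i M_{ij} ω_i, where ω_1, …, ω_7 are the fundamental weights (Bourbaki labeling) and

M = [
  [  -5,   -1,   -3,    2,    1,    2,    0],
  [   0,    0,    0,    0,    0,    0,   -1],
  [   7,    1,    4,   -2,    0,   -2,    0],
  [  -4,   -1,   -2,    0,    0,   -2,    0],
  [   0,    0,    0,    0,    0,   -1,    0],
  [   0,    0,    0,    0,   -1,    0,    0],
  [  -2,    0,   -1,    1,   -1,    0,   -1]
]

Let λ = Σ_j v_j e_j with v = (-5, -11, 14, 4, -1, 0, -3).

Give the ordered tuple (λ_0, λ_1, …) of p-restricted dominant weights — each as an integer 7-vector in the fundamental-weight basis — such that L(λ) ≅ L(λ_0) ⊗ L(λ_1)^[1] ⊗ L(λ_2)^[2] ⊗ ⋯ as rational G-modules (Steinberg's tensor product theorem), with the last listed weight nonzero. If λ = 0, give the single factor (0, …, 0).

Change of basis e → ω: c = M·v where v = (-5, -11, 14, 4, -1, 0, -3):
  c_1 = -5*-5 + -1*-11 + -3*14 + 2*4 + 1*-1 + 2*0 + 0*-3 = 1
  c_2 = 0*-5 + 0*-11 + 0*14 + 0*4 + 0*-1 + 0*0 + -1*-3 = 3
  c_3 = 7*-5 + 1*-11 + 4*14 + -2*4 + 0*-1 + -2*0 + 0*-3 = 2
  c_4 = -4*-5 + -1*-11 + -2*14 + 0*4 + 0*-1 + -2*0 + 0*-3 = 3
  c_5 = 0*-5 + 0*-11 + 0*14 + 0*4 + 0*-1 + -1*0 + 0*-3 = 0
  c_6 = 0*-5 + 0*-11 + 0*14 + 0*4 + -1*-1 + 0*0 + 0*-3 = 1
  c_7 = -2*-5 + 0*-11 + -1*14 + 1*4 + -1*-1 + 0*0 + -1*-3 = 4
Writing each c_i in base p = 2:
  c_1 = 1 = 1·2^0
  c_2 = 3 = 1·2^0 + 1·2^1
  c_3 = 2 = 0·2^0 + 1·2^1
  c_4 = 3 = 1·2^0 + 1·2^1
  c_5 = 0
  c_6 = 1 = 1·2^0
  c_7 = 4 = 0·2^0 + 0·2^1 + 1·2^2
λ_0 = (1, 1, 0, 1, 0, 1, 0)
λ_1 = (0, 1, 1, 1, 0, 0, 0)
λ_2 = (0, 0, 0, 0, 0, 0, 1)

((1, 1, 0, 1, 0, 1, 0), (0, 1, 1, 1, 0, 0, 0), (0, 0, 0, 0, 0, 0, 1))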